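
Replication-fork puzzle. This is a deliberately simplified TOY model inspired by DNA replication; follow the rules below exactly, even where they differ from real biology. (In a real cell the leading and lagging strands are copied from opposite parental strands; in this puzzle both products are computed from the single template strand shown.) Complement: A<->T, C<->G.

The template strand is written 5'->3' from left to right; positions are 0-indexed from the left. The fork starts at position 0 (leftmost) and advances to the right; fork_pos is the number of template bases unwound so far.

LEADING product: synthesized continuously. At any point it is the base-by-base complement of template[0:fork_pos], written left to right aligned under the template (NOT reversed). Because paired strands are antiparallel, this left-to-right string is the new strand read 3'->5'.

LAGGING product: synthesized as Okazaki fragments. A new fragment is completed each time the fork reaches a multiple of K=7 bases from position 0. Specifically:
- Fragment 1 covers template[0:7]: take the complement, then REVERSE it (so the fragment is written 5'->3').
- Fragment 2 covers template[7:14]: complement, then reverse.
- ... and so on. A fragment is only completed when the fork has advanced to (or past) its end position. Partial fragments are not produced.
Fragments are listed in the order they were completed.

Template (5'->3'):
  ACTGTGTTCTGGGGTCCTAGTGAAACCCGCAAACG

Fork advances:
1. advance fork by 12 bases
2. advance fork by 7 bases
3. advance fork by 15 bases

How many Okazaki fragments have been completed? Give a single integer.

Step 1: advance 12 -> fork_pos = 0 + 12 = 12. Reached multiple(s) of 7: 7 -> fragment 1 completed (1 total).
Step 2: advance 7 -> fork_pos = 12 + 7 = 19. Reached multiple(s) of 7: 14 -> fragment 2 completed (2 total).
Step 3: advance 15 -> fork_pos = 19 + 15 = 34. Reached multiple(s) of 7: 21, 28 -> fragments 3-4 completed (4 total).
Check: final fork_pos = 34; the multiples of 7 that are <= 34 are 7..28 -> 34 // 7 = 4 completed fragment(s).

Answer: 4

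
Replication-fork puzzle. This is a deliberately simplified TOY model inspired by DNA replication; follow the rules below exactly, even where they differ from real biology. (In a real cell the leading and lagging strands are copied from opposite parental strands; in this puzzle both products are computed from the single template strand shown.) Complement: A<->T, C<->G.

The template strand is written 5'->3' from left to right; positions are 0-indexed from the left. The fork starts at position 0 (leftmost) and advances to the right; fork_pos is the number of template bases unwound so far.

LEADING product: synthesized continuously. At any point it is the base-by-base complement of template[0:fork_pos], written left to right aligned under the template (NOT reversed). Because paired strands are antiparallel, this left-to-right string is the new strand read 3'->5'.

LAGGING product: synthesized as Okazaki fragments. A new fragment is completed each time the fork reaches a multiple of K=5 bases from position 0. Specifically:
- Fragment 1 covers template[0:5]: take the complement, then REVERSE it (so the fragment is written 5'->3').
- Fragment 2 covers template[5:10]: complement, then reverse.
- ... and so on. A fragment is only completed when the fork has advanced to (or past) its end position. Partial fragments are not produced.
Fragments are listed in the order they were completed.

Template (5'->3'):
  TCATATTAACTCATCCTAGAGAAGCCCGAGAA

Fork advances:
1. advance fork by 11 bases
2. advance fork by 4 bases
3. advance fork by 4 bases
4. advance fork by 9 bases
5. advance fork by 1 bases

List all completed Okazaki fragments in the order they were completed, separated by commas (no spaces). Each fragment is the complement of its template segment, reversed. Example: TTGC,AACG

Answer: TATGA,GTTAA,GATGA,TCTAG,GCTTC

Derivation:
Step 1: advance 11 -> fork_pos = 0 + 11 = 11. Reached multiple(s) of 5: 5, 10 -> fragments 1-2 completed (2 total).
Step 2: advance 4 -> fork_pos = 11 + 4 = 15. Reached multiple(s) of 5: 15 -> fragment 3 completed (3 total).
Step 3: advance 4 -> fork_pos = 15 + 4 = 19. Next multiple of 5 is 20 (not reached); still 3 fragment(s).
Step 4: advance 9 -> fork_pos = 19 + 9 = 28. Reached multiple(s) of 5: 20, 25 -> fragments 4-5 completed (5 total).
Step 5: advance 1 -> fork_pos = 28 + 1 = 29. Next multiple of 5 is 30 (not reached); still 5 fragment(s).
Final fork_pos = 29, so 5 fragment(s) are complete. Build each: template segment -> complement -> reverse.
Fragment 1: template[0:5] = TCATA -> complement AGTAT -> reversed TATGA
Fragment 2: template[5:10] = TTAAC -> complement AATTG -> reversed GTTAA
Fragment 3: template[10:15] = TCATC -> complement AGTAG -> reversed GATGA
Fragment 4: template[15:20] = CTAGA -> complement GATCT -> reversed TCTAG
Fragment 5: template[20:25] = GAAGC -> complement CTTCG -> reversed GCTTC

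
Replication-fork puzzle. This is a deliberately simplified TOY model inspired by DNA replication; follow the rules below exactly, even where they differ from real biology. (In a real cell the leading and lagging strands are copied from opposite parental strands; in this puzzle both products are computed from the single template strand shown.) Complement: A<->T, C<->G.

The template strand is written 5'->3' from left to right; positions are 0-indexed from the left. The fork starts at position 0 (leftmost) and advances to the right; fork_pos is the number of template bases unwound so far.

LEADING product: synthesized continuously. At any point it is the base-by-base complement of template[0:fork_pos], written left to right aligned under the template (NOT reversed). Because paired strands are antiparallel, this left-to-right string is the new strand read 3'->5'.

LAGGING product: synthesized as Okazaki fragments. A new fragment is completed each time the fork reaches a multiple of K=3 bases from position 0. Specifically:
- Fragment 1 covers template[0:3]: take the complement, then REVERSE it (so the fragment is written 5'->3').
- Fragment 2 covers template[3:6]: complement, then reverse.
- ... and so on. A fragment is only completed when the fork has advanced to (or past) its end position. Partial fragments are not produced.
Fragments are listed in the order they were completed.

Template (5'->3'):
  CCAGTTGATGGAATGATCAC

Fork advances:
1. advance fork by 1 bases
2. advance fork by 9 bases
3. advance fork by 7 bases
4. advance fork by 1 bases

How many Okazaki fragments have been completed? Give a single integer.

Answer: 6

Derivation:
Step 1: advance 1 -> fork_pos = 0 + 1 = 1. Next multiple of 3 is 3 (not reached); still 0 fragment(s).
Step 2: advance 9 -> fork_pos = 1 + 9 = 10. Reached multiple(s) of 3: 3, 6, 9 -> fragments 1-3 completed (3 total).
Step 3: advance 7 -> fork_pos = 10 + 7 = 17. Reached multiple(s) of 3: 12, 15 -> fragments 4-5 completed (5 total).
Step 4: advance 1 -> fork_pos = 17 + 1 = 18. Reached multiple(s) of 3: 18 -> fragment 6 completed (6 total).
Check: final fork_pos = 18; the multiples of 3 that are <= 18 are 3..18 -> 18 // 3 = 6 completed fragment(s).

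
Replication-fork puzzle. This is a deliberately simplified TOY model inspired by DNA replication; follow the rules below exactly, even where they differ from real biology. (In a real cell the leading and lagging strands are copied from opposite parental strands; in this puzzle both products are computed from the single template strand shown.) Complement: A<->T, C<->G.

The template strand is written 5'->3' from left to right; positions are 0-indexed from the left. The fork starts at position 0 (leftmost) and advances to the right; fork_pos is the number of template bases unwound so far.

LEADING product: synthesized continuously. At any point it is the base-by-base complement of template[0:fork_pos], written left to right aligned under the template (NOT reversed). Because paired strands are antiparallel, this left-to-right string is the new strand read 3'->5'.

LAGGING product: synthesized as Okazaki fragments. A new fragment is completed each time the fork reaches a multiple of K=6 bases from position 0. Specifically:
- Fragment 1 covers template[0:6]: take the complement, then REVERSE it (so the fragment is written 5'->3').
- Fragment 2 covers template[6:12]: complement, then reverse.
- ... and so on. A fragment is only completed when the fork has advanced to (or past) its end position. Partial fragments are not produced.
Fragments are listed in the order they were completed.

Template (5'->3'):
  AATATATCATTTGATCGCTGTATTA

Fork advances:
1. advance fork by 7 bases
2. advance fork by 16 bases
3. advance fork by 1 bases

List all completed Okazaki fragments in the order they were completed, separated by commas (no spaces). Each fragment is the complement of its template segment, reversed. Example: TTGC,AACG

Answer: TATATT,AAATGA,GCGATC,AATACA

Derivation:
Step 1: advance 7 -> fork_pos = 0 + 7 = 7. Reached multiple(s) of 6: 6 -> fragment 1 completed (1 total).
Step 2: advance 16 -> fork_pos = 7 + 16 = 23. Reached multiple(s) of 6: 12, 18 -> fragments 2-3 completed (3 total).
Step 3: advance 1 -> fork_pos = 23 + 1 = 24. Reached multiple(s) of 6: 24 -> fragment 4 completed (4 total).
Final fork_pos = 24, so 4 fragment(s) are complete. Build each: template segment -> complement -> reverse.
Fragment 1: template[0:6] = AATATA -> complement TTATAT -> reversed TATATT
Fragment 2: template[6:12] = TCATTT -> complement AGTAAA -> reversed AAATGA
Fragment 3: template[12:18] = GATCGC -> complement CTAGCG -> reversed GCGATC
Fragment 4: template[18:24] = TGTATT -> complement ACATAA -> reversed AATACA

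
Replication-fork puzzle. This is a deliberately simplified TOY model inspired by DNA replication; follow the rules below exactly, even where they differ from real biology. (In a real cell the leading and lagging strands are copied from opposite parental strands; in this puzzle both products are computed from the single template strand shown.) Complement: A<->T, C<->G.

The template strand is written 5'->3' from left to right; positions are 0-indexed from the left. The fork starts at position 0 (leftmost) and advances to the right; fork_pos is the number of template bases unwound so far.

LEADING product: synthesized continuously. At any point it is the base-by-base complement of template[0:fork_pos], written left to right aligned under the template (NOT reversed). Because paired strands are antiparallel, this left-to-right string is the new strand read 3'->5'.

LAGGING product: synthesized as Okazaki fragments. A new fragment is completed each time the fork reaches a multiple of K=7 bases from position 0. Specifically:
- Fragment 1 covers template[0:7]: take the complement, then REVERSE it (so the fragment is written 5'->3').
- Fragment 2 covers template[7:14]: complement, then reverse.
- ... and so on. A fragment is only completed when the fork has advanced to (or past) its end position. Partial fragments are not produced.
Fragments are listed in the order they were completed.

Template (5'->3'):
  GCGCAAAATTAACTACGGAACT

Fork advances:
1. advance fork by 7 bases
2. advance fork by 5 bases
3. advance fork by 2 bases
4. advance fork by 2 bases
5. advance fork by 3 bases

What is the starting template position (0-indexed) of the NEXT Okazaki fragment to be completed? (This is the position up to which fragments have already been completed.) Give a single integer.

Step 1: advance 7 -> fork_pos = 0 + 7 = 7. Reached multiple(s) of 7: 7 -> fragment 1 completed (1 total).
Step 2: advance 5 -> fork_pos = 7 + 5 = 12. Next multiple of 7 is 14 (not reached); still 1 fragment(s).
Step 3: advance 2 -> fork_pos = 12 + 2 = 14. Reached multiple(s) of 7: 14 -> fragment 2 completed (2 total).
Step 4: advance 2 -> fork_pos = 14 + 2 = 16. Next multiple of 7 is 21 (not reached); still 2 fragment(s).
Step 5: advance 3 -> fork_pos = 16 + 3 = 19. Next multiple of 7 is 21 (not reached); still 2 fragment(s).
2 fragment(s) completed, covering template[0:14] (2 x 7 = 14). The next fragment, fragment 3, covers template[14:21], so it starts at position 14.

Answer: 14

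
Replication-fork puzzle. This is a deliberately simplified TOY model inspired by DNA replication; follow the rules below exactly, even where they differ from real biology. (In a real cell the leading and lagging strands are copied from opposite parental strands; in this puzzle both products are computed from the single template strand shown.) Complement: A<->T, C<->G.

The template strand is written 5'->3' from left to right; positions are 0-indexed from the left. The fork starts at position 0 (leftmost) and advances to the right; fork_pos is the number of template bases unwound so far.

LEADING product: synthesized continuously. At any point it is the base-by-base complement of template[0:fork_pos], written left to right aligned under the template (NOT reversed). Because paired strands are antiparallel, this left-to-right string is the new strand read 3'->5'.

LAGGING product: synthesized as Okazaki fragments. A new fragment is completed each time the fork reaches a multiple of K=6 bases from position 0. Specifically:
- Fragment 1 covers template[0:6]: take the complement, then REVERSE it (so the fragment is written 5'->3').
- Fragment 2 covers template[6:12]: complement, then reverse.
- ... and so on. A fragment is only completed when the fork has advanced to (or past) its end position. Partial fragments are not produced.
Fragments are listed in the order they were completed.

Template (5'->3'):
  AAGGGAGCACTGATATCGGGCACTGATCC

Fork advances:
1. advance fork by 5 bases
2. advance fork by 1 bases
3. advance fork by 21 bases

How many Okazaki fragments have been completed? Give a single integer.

Answer: 4

Derivation:
Step 1: advance 5 -> fork_pos = 0 + 5 = 5. Next multiple of 6 is 6 (not reached); still 0 fragment(s).
Step 2: advance 1 -> fork_pos = 5 + 1 = 6. Reached multiple(s) of 6: 6 -> fragment 1 completed (1 total).
Step 3: advance 21 -> fork_pos = 6 + 21 = 27. Reached multiple(s) of 6: 12, 18, 24 -> fragments 2-4 completed (4 total).
Check: final fork_pos = 27; the multiples of 6 that are <= 27 are 6..24 -> 27 // 6 = 4 completed fragment(s).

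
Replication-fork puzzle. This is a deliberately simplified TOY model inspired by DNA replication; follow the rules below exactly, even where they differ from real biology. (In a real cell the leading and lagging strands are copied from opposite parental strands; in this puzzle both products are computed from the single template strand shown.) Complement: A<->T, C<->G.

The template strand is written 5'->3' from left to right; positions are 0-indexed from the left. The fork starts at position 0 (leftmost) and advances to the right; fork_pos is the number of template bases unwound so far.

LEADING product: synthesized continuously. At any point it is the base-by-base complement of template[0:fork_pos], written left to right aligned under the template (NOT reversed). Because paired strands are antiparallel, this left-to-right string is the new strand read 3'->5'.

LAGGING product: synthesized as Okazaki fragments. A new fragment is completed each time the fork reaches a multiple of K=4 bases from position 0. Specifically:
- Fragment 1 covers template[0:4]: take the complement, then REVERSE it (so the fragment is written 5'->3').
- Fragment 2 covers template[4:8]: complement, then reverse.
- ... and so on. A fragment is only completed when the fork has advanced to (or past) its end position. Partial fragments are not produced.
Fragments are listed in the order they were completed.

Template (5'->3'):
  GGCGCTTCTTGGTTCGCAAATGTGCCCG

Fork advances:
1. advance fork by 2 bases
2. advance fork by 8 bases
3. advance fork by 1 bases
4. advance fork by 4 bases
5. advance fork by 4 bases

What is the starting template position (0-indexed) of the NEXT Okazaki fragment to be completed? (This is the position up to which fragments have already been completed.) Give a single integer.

Answer: 16

Derivation:
Step 1: advance 2 -> fork_pos = 0 + 2 = 2. Next multiple of 4 is 4 (not reached); still 0 fragment(s).
Step 2: advance 8 -> fork_pos = 2 + 8 = 10. Reached multiple(s) of 4: 4, 8 -> fragments 1-2 completed (2 total).
Step 3: advance 1 -> fork_pos = 10 + 1 = 11. Next multiple of 4 is 12 (not reached); still 2 fragment(s).
Step 4: advance 4 -> fork_pos = 11 + 4 = 15. Reached multiple(s) of 4: 12 -> fragment 3 completed (3 total).
Step 5: advance 4 -> fork_pos = 15 + 4 = 19. Reached multiple(s) of 4: 16 -> fragment 4 completed (4 total).
4 fragment(s) completed, covering template[0:16] (4 x 4 = 16). The next fragment, fragment 5, covers template[16:20], so it starts at position 16.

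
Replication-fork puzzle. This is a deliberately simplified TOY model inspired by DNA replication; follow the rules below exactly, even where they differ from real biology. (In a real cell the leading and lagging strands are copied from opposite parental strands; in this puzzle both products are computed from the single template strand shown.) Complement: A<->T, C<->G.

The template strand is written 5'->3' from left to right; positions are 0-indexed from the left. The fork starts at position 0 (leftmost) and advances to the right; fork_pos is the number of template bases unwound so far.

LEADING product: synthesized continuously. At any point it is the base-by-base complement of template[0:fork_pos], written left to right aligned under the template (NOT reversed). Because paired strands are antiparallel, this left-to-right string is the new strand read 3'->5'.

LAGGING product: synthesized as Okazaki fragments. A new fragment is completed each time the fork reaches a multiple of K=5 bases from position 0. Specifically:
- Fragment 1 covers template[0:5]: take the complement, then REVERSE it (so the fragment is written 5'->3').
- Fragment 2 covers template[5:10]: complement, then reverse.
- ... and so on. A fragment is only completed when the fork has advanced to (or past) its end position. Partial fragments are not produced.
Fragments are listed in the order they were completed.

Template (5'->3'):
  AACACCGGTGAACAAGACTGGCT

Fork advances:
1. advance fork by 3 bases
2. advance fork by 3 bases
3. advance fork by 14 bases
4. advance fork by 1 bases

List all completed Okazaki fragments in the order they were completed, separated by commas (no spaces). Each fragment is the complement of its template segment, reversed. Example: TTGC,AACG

Step 1: advance 3 -> fork_pos = 0 + 3 = 3. Next multiple of 5 is 5 (not reached); still 0 fragment(s).
Step 2: advance 3 -> fork_pos = 3 + 3 = 6. Reached multiple(s) of 5: 5 -> fragment 1 completed (1 total).
Step 3: advance 14 -> fork_pos = 6 + 14 = 20. Reached multiple(s) of 5: 10, 15, 20 -> fragments 2-4 completed (4 total).
Step 4: advance 1 -> fork_pos = 20 + 1 = 21. Next multiple of 5 is 25 (not reached); still 4 fragment(s).
Final fork_pos = 21, so 4 fragment(s) are complete. Build each: template segment -> complement -> reverse.
Fragment 1: template[0:5] = AACAC -> complement TTGTG -> reversed GTGTT
Fragment 2: template[5:10] = CGGTG -> complement GCCAC -> reversed CACCG
Fragment 3: template[10:15] = AACAA -> complement TTGTT -> reversed TTGTT
Fragment 4: template[15:20] = GACTG -> complement CTGAC -> reversed CAGTC

Answer: GTGTT,CACCG,TTGTT,CAGTC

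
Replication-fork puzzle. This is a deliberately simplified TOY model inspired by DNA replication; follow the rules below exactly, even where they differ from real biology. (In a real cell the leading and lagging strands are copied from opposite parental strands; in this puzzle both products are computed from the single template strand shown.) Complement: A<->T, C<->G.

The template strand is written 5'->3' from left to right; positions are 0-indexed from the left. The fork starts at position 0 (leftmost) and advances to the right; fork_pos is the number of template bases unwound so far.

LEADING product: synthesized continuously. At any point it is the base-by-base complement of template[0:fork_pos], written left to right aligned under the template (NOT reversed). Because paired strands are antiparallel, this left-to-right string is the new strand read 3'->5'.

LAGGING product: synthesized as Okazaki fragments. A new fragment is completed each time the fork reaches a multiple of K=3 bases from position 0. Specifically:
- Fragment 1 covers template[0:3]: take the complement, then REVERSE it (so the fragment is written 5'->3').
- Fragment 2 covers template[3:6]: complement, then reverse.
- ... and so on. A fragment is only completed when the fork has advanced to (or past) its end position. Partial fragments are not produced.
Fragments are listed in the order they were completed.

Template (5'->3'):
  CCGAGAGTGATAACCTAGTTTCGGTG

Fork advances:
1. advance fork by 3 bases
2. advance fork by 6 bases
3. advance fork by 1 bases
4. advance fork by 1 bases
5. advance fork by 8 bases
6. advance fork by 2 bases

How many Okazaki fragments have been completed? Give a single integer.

Answer: 7

Derivation:
Step 1: advance 3 -> fork_pos = 0 + 3 = 3. Reached multiple(s) of 3: 3 -> fragment 1 completed (1 total).
Step 2: advance 6 -> fork_pos = 3 + 6 = 9. Reached multiple(s) of 3: 6, 9 -> fragments 2-3 completed (3 total).
Step 3: advance 1 -> fork_pos = 9 + 1 = 10. Next multiple of 3 is 12 (not reached); still 3 fragment(s).
Step 4: advance 1 -> fork_pos = 10 + 1 = 11. Next multiple of 3 is 12 (not reached); still 3 fragment(s).
Step 5: advance 8 -> fork_pos = 11 + 8 = 19. Reached multiple(s) of 3: 12, 15, 18 -> fragments 4-6 completed (6 total).
Step 6: advance 2 -> fork_pos = 19 + 2 = 21. Reached multiple(s) of 3: 21 -> fragment 7 completed (7 total).
Check: final fork_pos = 21; the multiples of 3 that are <= 21 are 3..21 -> 21 // 3 = 7 completed fragment(s).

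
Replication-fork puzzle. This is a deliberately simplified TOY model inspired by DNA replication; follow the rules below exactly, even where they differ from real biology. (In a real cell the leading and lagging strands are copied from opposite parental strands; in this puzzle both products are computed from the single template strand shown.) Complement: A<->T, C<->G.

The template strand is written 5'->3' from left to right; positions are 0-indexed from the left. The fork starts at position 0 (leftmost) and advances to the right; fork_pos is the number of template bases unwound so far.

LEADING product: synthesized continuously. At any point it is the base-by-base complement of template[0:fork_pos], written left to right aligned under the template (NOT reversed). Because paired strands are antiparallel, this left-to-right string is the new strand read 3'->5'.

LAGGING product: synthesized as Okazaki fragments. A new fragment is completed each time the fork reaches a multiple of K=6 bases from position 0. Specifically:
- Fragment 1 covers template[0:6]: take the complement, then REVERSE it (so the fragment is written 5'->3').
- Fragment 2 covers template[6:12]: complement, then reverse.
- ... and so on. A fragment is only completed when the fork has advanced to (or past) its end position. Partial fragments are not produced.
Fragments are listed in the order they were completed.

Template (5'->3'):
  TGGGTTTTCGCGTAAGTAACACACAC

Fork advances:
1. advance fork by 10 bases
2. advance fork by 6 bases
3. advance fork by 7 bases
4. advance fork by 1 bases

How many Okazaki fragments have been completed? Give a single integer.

Answer: 4

Derivation:
Step 1: advance 10 -> fork_pos = 0 + 10 = 10. Reached multiple(s) of 6: 6 -> fragment 1 completed (1 total).
Step 2: advance 6 -> fork_pos = 10 + 6 = 16. Reached multiple(s) of 6: 12 -> fragment 2 completed (2 total).
Step 3: advance 7 -> fork_pos = 16 + 7 = 23. Reached multiple(s) of 6: 18 -> fragment 3 completed (3 total).
Step 4: advance 1 -> fork_pos = 23 + 1 = 24. Reached multiple(s) of 6: 24 -> fragment 4 completed (4 total).
Check: final fork_pos = 24; the multiples of 6 that are <= 24 are 6..24 -> 24 // 6 = 4 completed fragment(s).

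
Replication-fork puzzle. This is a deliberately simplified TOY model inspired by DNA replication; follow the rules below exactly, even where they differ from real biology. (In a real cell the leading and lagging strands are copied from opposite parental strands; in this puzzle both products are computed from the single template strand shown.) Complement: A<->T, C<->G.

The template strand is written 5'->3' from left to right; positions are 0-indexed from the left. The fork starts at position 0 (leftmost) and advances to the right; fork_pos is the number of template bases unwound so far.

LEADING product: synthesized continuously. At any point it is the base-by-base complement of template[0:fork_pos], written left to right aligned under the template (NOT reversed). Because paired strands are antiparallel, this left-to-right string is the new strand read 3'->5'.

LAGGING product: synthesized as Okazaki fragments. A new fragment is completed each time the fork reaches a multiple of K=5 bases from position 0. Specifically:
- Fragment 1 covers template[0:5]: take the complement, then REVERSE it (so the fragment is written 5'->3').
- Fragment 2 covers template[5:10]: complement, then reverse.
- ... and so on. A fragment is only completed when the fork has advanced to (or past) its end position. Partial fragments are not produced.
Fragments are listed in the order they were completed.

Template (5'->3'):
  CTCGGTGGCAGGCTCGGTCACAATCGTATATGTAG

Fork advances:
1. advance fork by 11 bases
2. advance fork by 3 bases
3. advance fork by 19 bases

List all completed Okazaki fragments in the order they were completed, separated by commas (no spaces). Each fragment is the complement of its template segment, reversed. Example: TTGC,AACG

Answer: CCGAG,TGCCA,GAGCC,TGACC,GATTG,TATAC

Derivation:
Step 1: advance 11 -> fork_pos = 0 + 11 = 11. Reached multiple(s) of 5: 5, 10 -> fragments 1-2 completed (2 total).
Step 2: advance 3 -> fork_pos = 11 + 3 = 14. Next multiple of 5 is 15 (not reached); still 2 fragment(s).
Step 3: advance 19 -> fork_pos = 14 + 19 = 33. Reached multiple(s) of 5: 15, 20, 25, 30 -> fragments 3-6 completed (6 total).
Final fork_pos = 33, so 6 fragment(s) are complete. Build each: template segment -> complement -> reverse.
Fragment 1: template[0:5] = CTCGG -> complement GAGCC -> reversed CCGAG
Fragment 2: template[5:10] = TGGCA -> complement ACCGT -> reversed TGCCA
Fragment 3: template[10:15] = GGCTC -> complement CCGAG -> reversed GAGCC
Fragment 4: template[15:20] = GGTCA -> complement CCAGT -> reversed TGACC
Fragment 5: template[20:25] = CAATC -> complement GTTAG -> reversed GATTG
Fragment 6: template[25:30] = GTATA -> complement CATAT -> reversed TATAC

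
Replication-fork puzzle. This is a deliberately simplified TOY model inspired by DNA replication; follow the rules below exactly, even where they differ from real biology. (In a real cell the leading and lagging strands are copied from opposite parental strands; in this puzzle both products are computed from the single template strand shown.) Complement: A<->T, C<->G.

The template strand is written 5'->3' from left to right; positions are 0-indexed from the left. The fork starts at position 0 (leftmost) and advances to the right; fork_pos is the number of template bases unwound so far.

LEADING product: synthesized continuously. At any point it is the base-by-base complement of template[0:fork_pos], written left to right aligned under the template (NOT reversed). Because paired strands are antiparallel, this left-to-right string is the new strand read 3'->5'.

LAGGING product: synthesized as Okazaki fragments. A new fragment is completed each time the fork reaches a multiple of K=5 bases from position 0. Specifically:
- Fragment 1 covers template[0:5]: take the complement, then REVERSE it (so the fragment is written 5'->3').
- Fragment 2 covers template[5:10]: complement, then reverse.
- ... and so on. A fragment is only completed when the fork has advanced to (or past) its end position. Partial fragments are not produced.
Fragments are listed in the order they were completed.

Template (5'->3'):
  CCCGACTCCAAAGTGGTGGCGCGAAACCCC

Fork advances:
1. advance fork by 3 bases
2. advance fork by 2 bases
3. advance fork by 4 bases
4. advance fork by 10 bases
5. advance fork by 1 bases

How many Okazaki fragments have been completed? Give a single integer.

Answer: 4

Derivation:
Step 1: advance 3 -> fork_pos = 0 + 3 = 3. Next multiple of 5 is 5 (not reached); still 0 fragment(s).
Step 2: advance 2 -> fork_pos = 3 + 2 = 5. Reached multiple(s) of 5: 5 -> fragment 1 completed (1 total).
Step 3: advance 4 -> fork_pos = 5 + 4 = 9. Next multiple of 5 is 10 (not reached); still 1 fragment(s).
Step 4: advance 10 -> fork_pos = 9 + 10 = 19. Reached multiple(s) of 5: 10, 15 -> fragments 2-3 completed (3 total).
Step 5: advance 1 -> fork_pos = 19 + 1 = 20. Reached multiple(s) of 5: 20 -> fragment 4 completed (4 total).
Check: final fork_pos = 20; the multiples of 5 that are <= 20 are 5..20 -> 20 // 5 = 4 completed fragment(s).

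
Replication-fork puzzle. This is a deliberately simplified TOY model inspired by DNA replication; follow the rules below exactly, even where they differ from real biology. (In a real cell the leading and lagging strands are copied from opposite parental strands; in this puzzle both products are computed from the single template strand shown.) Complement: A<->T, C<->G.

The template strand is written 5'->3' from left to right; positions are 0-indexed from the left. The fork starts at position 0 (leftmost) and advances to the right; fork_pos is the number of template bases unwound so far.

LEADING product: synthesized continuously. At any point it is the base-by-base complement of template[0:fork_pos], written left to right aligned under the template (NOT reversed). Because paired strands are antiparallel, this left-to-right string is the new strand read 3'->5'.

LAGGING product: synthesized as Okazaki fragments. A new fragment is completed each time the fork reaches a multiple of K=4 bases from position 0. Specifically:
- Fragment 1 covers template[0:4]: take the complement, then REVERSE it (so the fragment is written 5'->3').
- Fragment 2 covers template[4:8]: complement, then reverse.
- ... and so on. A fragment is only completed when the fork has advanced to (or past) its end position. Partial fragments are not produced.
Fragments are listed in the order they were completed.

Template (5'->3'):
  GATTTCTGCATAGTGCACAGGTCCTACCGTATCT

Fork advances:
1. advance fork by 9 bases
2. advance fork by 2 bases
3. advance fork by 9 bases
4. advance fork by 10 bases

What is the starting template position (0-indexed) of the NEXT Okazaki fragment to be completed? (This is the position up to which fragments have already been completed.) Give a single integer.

Step 1: advance 9 -> fork_pos = 0 + 9 = 9. Reached multiple(s) of 4: 4, 8 -> fragments 1-2 completed (2 total).
Step 2: advance 2 -> fork_pos = 9 + 2 = 11. Next multiple of 4 is 12 (not reached); still 2 fragment(s).
Step 3: advance 9 -> fork_pos = 11 + 9 = 20. Reached multiple(s) of 4: 12, 16, 20 -> fragments 3-5 completed (5 total).
Step 4: advance 10 -> fork_pos = 20 + 10 = 30. Reached multiple(s) of 4: 24, 28 -> fragments 6-7 completed (7 total).
7 fragment(s) completed, covering template[0:28] (7 x 4 = 28). The next fragment, fragment 8, covers template[28:32], so it starts at position 28.

Answer: 28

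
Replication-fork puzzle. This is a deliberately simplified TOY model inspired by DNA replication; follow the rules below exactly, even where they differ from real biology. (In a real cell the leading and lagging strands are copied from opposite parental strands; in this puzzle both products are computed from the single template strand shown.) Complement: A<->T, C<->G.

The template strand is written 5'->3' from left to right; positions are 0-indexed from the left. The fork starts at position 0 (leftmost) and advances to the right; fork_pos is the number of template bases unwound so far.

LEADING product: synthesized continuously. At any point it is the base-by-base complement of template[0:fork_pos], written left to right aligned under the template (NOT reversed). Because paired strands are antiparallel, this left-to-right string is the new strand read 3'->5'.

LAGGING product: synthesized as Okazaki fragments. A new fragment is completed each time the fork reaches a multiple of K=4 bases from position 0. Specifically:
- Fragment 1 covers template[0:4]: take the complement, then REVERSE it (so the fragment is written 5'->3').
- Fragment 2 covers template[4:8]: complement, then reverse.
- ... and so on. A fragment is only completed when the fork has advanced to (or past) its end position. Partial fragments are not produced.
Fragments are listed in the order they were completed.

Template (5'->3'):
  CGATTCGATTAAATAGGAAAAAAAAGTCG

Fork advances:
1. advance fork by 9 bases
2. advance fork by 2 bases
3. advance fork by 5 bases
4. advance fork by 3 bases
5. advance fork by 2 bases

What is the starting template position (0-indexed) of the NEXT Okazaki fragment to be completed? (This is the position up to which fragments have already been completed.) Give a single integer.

Step 1: advance 9 -> fork_pos = 0 + 9 = 9. Reached multiple(s) of 4: 4, 8 -> fragments 1-2 completed (2 total).
Step 2: advance 2 -> fork_pos = 9 + 2 = 11. Next multiple of 4 is 12 (not reached); still 2 fragment(s).
Step 3: advance 5 -> fork_pos = 11 + 5 = 16. Reached multiple(s) of 4: 12, 16 -> fragments 3-4 completed (4 total).
Step 4: advance 3 -> fork_pos = 16 + 3 = 19. Next multiple of 4 is 20 (not reached); still 4 fragment(s).
Step 5: advance 2 -> fork_pos = 19 + 2 = 21. Reached multiple(s) of 4: 20 -> fragment 5 completed (5 total).
5 fragment(s) completed, covering template[0:20] (5 x 4 = 20). The next fragment, fragment 6, covers template[20:24], so it starts at position 20.

Answer: 20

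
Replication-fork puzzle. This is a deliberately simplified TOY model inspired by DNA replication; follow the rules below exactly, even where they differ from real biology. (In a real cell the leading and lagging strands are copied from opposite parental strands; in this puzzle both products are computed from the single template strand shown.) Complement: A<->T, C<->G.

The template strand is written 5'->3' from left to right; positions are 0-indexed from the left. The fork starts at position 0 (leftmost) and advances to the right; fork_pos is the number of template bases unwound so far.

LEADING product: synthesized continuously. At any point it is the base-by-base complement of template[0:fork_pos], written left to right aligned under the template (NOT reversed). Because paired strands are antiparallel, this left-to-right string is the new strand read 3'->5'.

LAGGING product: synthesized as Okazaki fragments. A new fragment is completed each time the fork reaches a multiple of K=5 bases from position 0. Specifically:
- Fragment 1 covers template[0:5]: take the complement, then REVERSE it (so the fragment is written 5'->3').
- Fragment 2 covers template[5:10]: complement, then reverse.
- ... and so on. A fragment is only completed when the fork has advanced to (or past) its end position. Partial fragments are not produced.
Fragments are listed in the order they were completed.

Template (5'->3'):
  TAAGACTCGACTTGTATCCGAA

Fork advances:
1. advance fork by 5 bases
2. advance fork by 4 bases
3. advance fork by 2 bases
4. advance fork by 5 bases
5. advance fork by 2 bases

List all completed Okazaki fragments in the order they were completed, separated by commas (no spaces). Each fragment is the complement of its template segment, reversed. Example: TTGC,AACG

Step 1: advance 5 -> fork_pos = 0 + 5 = 5. Reached multiple(s) of 5: 5 -> fragment 1 completed (1 total).
Step 2: advance 4 -> fork_pos = 5 + 4 = 9. Next multiple of 5 is 10 (not reached); still 1 fragment(s).
Step 3: advance 2 -> fork_pos = 9 + 2 = 11. Reached multiple(s) of 5: 10 -> fragment 2 completed (2 total).
Step 4: advance 5 -> fork_pos = 11 + 5 = 16. Reached multiple(s) of 5: 15 -> fragment 3 completed (3 total).
Step 5: advance 2 -> fork_pos = 16 + 2 = 18. Next multiple of 5 is 20 (not reached); still 3 fragment(s).
Final fork_pos = 18, so 3 fragment(s) are complete. Build each: template segment -> complement -> reverse.
Fragment 1: template[0:5] = TAAGA -> complement ATTCT -> reversed TCTTA
Fragment 2: template[5:10] = CTCGA -> complement GAGCT -> reversed TCGAG
Fragment 3: template[10:15] = CTTGT -> complement GAACA -> reversed ACAAG

Answer: TCTTA,TCGAG,ACAAG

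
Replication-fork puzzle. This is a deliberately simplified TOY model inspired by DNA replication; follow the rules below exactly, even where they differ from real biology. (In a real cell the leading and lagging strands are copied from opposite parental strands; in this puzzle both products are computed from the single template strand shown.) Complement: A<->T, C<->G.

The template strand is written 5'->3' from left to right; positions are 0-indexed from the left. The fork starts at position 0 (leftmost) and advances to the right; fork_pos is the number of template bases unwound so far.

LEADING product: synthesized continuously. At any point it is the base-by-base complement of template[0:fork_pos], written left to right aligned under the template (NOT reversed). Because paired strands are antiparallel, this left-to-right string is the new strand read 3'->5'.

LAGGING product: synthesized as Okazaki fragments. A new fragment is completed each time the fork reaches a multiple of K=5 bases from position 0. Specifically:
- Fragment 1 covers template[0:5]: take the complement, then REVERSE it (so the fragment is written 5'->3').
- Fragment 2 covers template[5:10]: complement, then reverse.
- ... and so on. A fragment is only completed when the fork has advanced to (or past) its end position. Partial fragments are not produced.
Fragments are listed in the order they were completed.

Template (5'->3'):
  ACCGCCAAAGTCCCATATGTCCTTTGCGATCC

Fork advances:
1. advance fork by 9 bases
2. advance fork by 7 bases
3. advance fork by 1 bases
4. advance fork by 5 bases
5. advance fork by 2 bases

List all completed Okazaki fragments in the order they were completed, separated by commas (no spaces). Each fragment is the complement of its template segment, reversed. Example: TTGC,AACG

Step 1: advance 9 -> fork_pos = 0 + 9 = 9. Reached multiple(s) of 5: 5 -> fragment 1 completed (1 total).
Step 2: advance 7 -> fork_pos = 9 + 7 = 16. Reached multiple(s) of 5: 10, 15 -> fragments 2-3 completed (3 total).
Step 3: advance 1 -> fork_pos = 16 + 1 = 17. Next multiple of 5 is 20 (not reached); still 3 fragment(s).
Step 4: advance 5 -> fork_pos = 17 + 5 = 22. Reached multiple(s) of 5: 20 -> fragment 4 completed (4 total).
Step 5: advance 2 -> fork_pos = 22 + 2 = 24. Next multiple of 5 is 25 (not reached); still 4 fragment(s).
Final fork_pos = 24, so 4 fragment(s) are complete. Build each: template segment -> complement -> reverse.
Fragment 1: template[0:5] = ACCGC -> complement TGGCG -> reversed GCGGT
Fragment 2: template[5:10] = CAAAG -> complement GTTTC -> reversed CTTTG
Fragment 3: template[10:15] = TCCCA -> complement AGGGT -> reversed TGGGA
Fragment 4: template[15:20] = TATGT -> complement ATACA -> reversed ACATA

Answer: GCGGT,CTTTG,TGGGA,ACATA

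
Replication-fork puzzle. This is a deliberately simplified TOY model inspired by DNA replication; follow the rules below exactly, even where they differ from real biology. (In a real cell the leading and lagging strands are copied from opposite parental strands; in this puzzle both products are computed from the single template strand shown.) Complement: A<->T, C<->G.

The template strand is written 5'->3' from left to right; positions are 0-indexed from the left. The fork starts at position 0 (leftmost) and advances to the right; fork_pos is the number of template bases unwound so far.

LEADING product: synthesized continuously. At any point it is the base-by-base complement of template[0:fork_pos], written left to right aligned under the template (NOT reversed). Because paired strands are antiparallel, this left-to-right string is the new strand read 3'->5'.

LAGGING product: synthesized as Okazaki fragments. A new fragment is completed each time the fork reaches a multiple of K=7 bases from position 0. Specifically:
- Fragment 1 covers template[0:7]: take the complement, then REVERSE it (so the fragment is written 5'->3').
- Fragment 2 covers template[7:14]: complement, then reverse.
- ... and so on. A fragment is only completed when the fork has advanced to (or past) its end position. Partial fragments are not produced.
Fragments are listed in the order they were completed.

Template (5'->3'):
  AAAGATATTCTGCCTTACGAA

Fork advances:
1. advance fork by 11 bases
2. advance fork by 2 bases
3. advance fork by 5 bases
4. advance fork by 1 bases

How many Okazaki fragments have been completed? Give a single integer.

Answer: 2

Derivation:
Step 1: advance 11 -> fork_pos = 0 + 11 = 11. Reached multiple(s) of 7: 7 -> fragment 1 completed (1 total).
Step 2: advance 2 -> fork_pos = 11 + 2 = 13. Next multiple of 7 is 14 (not reached); still 1 fragment(s).
Step 3: advance 5 -> fork_pos = 13 + 5 = 18. Reached multiple(s) of 7: 14 -> fragment 2 completed (2 total).
Step 4: advance 1 -> fork_pos = 18 + 1 = 19. Next multiple of 7 is 21 (not reached); still 2 fragment(s).
Check: final fork_pos = 19; the multiples of 7 that are <= 19 are 7..14 -> 19 // 7 = 2 completed fragment(s).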